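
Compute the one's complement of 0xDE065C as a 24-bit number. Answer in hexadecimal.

0x21F9A3

Each hex digit d becomes F−d:
  D→2, E→1, 0→F, 6→9, 5→A, C→3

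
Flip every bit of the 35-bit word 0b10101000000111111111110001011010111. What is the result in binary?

Invert each bit: 10101000000111111111110001011010111 → 01010111111000000000001110100101000.

0b01010111111000000000001110100101000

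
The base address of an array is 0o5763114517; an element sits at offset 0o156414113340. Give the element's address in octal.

Add column by column in base 8, right to left:
  7+0 = 7
  1+4 = 5
  5+3 = 0 carry 1
  4+3+1 = 0 carry 1
  1+1+1 = 3
  1+1 = 2
  3+4 = 7
  6+1 = 7
  7+4 = 3 carry 1
  5+6+1 = 4 carry 1
  0+5+1 = 6
  0+1 = 1

0o164377230057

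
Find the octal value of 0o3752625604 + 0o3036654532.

Add column by column in base 8, right to left:
  4+2 = 6
  0+3 = 3
  6+5 = 3 carry 1
  5+4+1 = 2 carry 1
  2+5+1 = 0 carry 1
  6+6+1 = 5 carry 1
  2+6+1 = 1 carry 1
  5+3+1 = 1 carry 1
  7+0+1 = 0 carry 1
  3+3+1 = 7

0o7011502336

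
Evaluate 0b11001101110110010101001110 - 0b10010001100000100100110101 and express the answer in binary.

0b111100010101110000011001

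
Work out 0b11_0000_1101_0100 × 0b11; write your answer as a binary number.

0b1001001001111100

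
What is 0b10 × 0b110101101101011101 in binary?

0b1101011011010111010

Multiply each base-2 digit by 2, carrying:
  1×2 = 2 → write 0 carry 1
  0×2+1 = 1 → write 1
  1×2 = 2 → write 0 carry 1
  1×2+1 = 3 → write 1 carry 1
  1×2+1 = 3 → write 1 carry 1
  0×2+1 = 1 → write 1
  1×2 = 2 → write 0 carry 1
  0×2+1 = 1 → write 1
  1×2 = 2 → write 0 carry 1
  1×2+1 = 3 → write 1 carry 1
  0×2+1 = 1 → write 1
  1×2 = 2 → write 0 carry 1
  1×2+1 = 3 → write 1 carry 1
  0×2+1 = 1 → write 1
  1×2 = 2 → write 0 carry 1
  0×2+1 = 1 → write 1
  1×2 = 2 → write 0 carry 1
  1×2+1 = 3 → write 1 carry 1
  remaining carry: 1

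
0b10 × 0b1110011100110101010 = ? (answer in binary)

0b11100111001101010100

Multiply each base-2 digit by 2, carrying:
  0×2 = 0 → write 0
  1×2 = 2 → write 0 carry 1
  0×2+1 = 1 → write 1
  1×2 = 2 → write 0 carry 1
  0×2+1 = 1 → write 1
  1×2 = 2 → write 0 carry 1
  0×2+1 = 1 → write 1
  1×2 = 2 → write 0 carry 1
  1×2+1 = 3 → write 1 carry 1
  0×2+1 = 1 → write 1
  0×2 = 0 → write 0
  1×2 = 2 → write 0 carry 1
  1×2+1 = 3 → write 1 carry 1
  1×2+1 = 3 → write 1 carry 1
  0×2+1 = 1 → write 1
  0×2 = 0 → write 0
  1×2 = 2 → write 0 carry 1
  1×2+1 = 3 → write 1 carry 1
  1×2+1 = 3 → write 1 carry 1
  remaining carry: 1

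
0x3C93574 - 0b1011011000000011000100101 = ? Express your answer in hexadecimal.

0x25D2F4F

0b1011011000000011000100101 = 0x16C0625 in hexadecimal.
Subtract column by column in base 16:
  4-5 → F (borrow)
  7-2-1 → 4
  5-6 → F (borrow)
  3-0-1 → 2
  9-C → D (borrow)
  C-6-1 → 5
  3-1 → 2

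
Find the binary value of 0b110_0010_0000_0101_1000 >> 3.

0b1100010000001011

Right shift by 3: drop the 3 least-significant bits.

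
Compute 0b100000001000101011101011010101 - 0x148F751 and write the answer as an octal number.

0o3666341604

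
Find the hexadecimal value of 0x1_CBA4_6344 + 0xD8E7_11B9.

0x2A48B74FD

Add column by column in base 16, right to left:
  4+9 = D
  4+B = F
  3+1 = 4
  6+1 = 7
  4+7 = B
  A+E = 8 carry 1
  B+8+1 = 4 carry 1
  C+D+1 = A carry 1
  1+0+1 = 2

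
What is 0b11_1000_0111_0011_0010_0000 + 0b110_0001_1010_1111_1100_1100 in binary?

Add column by column in base 2, right to left:
  0+0 = 0
  0+0 = 0
  0+1 = 1
  0+1 = 1
  0+0 = 0
  1+0 = 1
  0+1 = 1
  0+1 = 1
  1+1 = 0 carry 1
  1+1+1 = 1 carry 1
  0+1+1 = 0 carry 1
  0+1+1 = 0 carry 1
  1+0+1 = 0 carry 1
  1+1+1 = 1 carry 1
  1+0+1 = 0 carry 1
  0+1+1 = 0 carry 1
  0+1+1 = 0 carry 1
  0+0+1 = 1
  0+0 = 0
  1+0 = 1
  1+0 = 1
  1+1 = 0 carry 1
  0+1+1 = 0 carry 1
  final carry 1

0b100110100010001011101100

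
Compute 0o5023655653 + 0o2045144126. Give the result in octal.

0o7071022001

Add column by column in base 8, right to left:
  3+6 = 1 carry 1
  5+2+1 = 0 carry 1
  6+1+1 = 0 carry 1
  5+4+1 = 2 carry 1
  5+4+1 = 2 carry 1
  6+1+1 = 0 carry 1
  3+5+1 = 1 carry 1
  2+4+1 = 7
  0+0 = 0
  5+2 = 7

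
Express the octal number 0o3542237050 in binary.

0b11101100010010011111000101000

Each octal digit is 3 bits: 3=011 5=101 4=100 2=010 2=010 3=011 7=111 0=000 5=101 0=000.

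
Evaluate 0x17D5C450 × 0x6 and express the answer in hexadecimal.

0x8F0299E0

Multiply each base-16 digit by 6, carrying:
  0×6 = 0 → write 0
  5×6 = 30 → write E carry 1
  4×6+1 = 25 → write 9 carry 1
  C×6+1 = 73 → write 9 carry 4
  5×6+4 = 34 → write 2 carry 2
  D×6+2 = 80 → write 0 carry 5
  7×6+5 = 47 → write F carry 2
  1×6+2 = 8 → write 8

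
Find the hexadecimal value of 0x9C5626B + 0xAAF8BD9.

0x1474EE44

Add column by column in base 16, right to left:
  B+9 = 4 carry 1
  6+D+1 = 4 carry 1
  2+B+1 = E
  6+8 = E
  5+F = 4 carry 1
  C+A+1 = 7 carry 1
  9+A+1 = 4 carry 1
  final carry 1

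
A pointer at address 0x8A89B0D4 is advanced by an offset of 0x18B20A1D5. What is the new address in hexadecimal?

Add column by column in base 16, right to left:
  4+5 = 9
  D+D = A carry 1
  0+1+1 = 2
  B+A = 5 carry 1
  9+0+1 = A
  8+2 = A
  A+B = 5 carry 1
  8+8+1 = 1 carry 1
  0+1+1 = 2

0x215AA52A9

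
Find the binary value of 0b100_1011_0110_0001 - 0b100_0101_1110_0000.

0b10110000001

Subtract column by column in base 2:
  1-0 → 1
  0-0 → 0
  0-0 → 0
  0-0 → 0
  0-0 → 0
  1-1 → 0
  1-1 → 0
  0-1 → 1 (borrow)
  1-1-1 → 1 (borrow)
  1-0-1 → 0
  0-1 → 1 (borrow)
  1-0-1 → 0
  0-0 → 0
  0-0 → 0
  1-1 → 0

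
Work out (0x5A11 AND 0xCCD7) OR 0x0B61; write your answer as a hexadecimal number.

0x5A11 AND 0xCCD7 = 0x4811.
Then OR with 0x0B61.

0x4B71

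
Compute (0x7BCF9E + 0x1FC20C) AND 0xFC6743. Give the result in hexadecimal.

0x980102

Add column by column in base 16, right to left:
  E+C = A carry 1
  9+0+1 = A
  F+2 = 1 carry 1
  C+C+1 = 9 carry 1
  B+F+1 = B carry 1
  7+1+1 = 9
Sum = 0x9B91AA; now AND with 0xFC6743:
  9&F=9, B&C=8, 9&6=0, 1&7=1, A&4=0, A&3=2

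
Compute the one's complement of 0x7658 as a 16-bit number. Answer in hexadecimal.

0x89a7

Each hex digit d becomes f−d:
  7→8, 6→9, 5→a, 8→7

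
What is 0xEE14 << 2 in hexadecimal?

2 bits is not a whole number of base-16 digits; in binary: 1110111000010100 << 2 = 111011100001010000.

0x3B850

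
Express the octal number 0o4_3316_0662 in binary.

Each octal digit is 3 bits: 4=100 3=011 3=011 1=001 6=110 0=000 6=110 6=110 2=010.

0b100011011001110000110110010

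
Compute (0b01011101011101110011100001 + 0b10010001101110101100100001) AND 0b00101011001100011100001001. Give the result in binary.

0b101011001100000000000000

Add column by column in base 2, right to left:
  1+1 = 0 carry 1
  0+0+1 = 1
  0+0 = 0
  0+0 = 0
  0+0 = 0
  1+1 = 0 carry 1
  1+0+1 = 0 carry 1
  1+0+1 = 0 carry 1
  0+1+1 = 0 carry 1
  0+1+1 = 0 carry 1
  1+0+1 = 0 carry 1
  1+1+1 = 1 carry 1
  1+0+1 = 0 carry 1
  0+1+1 = 0 carry 1
  1+1+1 = 1 carry 1
  1+1+1 = 1 carry 1
  1+0+1 = 0 carry 1
  0+1+1 = 0 carry 1
  1+1+1 = 1 carry 1
  0+0+1 = 1
  1+0 = 1
  1+0 = 1
  1+1 = 0 carry 1
  0+0+1 = 1
  1+0 = 1
  0+1 = 1
Sum = 0b11101111001100100000000010; now AND with 0b00101011001100011100001001:
  11101111001100100000000010
& 00101011001100011100001001
= 00101011001100000000000000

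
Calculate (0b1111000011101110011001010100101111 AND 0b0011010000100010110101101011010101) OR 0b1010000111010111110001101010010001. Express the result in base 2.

0b1011000111110111110001101010010101

0b1111000011101110011001010100101111 AND 0b0011010000100010110101101011010101 = 0b0011000000100010010001000000000101.
Then OR with 0b1010000111010111110001101010010001.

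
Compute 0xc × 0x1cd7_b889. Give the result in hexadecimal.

0x15a1ca66c

Multiply each base-16 digit by 12, carrying:
  9×12 = 108 → write c carry 6
  8×12+6 = 102 → write 6 carry 6
  8×12+6 = 102 → write 6 carry 6
  b×12+6 = 138 → write a carry 8
  7×12+8 = 92 → write c carry 5
  d×12+5 = 161 → write 1 carry 10
  c×12+10 = 154 → write a carry 9
  1×12+9 = 21 → write 5 carry 1
  remaining carry: 1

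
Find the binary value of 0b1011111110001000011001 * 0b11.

0b100011111010011001001011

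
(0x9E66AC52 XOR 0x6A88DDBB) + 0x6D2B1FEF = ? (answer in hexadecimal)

First 0x9E66AC52 XOR 0x6A88DDBB = 0xF4EE71E9.
Add column by column in base 16, right to left:
  9+F = 8 carry 1
  E+E+1 = D carry 1
  1+F+1 = 1 carry 1
  7+1+1 = 9
  E+B = 9 carry 1
  E+2+1 = 1 carry 1
  4+D+1 = 2 carry 1
  F+6+1 = 6 carry 1
  final carry 1

0x1621991D8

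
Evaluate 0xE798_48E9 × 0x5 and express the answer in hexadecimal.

Multiply each base-16 digit by 5, carrying:
  9×5 = 45 → write D carry 2
  E×5+2 = 72 → write 8 carry 4
  8×5+4 = 44 → write C carry 2
  4×5+2 = 22 → write 6 carry 1
  8×5+1 = 41 → write 9 carry 2
  9×5+2 = 47 → write F carry 2
  7×5+2 = 37 → write 5 carry 2
  E×5+2 = 72 → write 8 carry 4
  remaining carry: 4

0x485F96C8D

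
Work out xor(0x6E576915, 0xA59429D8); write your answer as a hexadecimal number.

XOR each hex digit independently (no carries):
  6^A=C, E^5=B, 5^9=C, 7^4=3, 6^2=4, 9^9=0, 1^D=C, 5^8=D

0xCBC340CD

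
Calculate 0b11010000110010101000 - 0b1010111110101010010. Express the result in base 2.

0b1111000111101010110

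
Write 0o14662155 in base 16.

0x33646D

Each octal digit is 3 bits: 1=001 4=100 6=110 6=110 2=010 1=001 5=101 5=101.
Group the bits into nibbles: 0011 0011 0110 0100 0110 1101 → 33646D.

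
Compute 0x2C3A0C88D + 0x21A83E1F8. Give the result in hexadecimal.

0x4DE24AA85

Add column by column in base 16, right to left:
  D+8 = 5 carry 1
  8+F+1 = 8 carry 1
  8+1+1 = A
  C+E = A carry 1
  0+3+1 = 4
  A+8 = 2 carry 1
  3+A+1 = E
  C+1 = D
  2+2 = 4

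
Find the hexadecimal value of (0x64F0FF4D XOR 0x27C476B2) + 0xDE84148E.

First 0x64F0FF4D XOR 0x27C476B2 = 0x433489FF.
Add column by column in base 16, right to left:
  F+E = D carry 1
  F+8+1 = 8 carry 1
  9+4+1 = E
  8+1 = 9
  4+4 = 8
  3+8 = B
  3+E = 1 carry 1
  4+D+1 = 2 carry 1
  final carry 1

0x121B89E8D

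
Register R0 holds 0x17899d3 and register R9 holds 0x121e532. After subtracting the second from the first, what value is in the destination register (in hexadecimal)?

Subtract column by column in base 16:
  3-2 → 1
  d-3 → a
  9-5 → 4
  9-e → b (borrow)
  8-1-1 → 6
  7-2 → 5
  1-1 → 0

0x56b4a1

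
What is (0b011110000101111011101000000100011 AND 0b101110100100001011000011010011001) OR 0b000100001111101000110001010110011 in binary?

0b011110000101111011101000000100011 AND 0b101110100100001011000011010011001 = 0b001110000100001011000000000000001.
Then OR with 0b000100001111101000110001010110011.

0b1110001111101011110001010110011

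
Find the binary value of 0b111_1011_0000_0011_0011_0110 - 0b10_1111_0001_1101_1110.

Subtract column by column in base 2:
  0-0 → 0
  1-1 → 0
  1-1 → 0
  0-1 → 1 (borrow)
  1-1-1 → 1 (borrow)
  1-0-1 → 0
  0-1 → 1 (borrow)
  0-1-1 → 0 (borrow)
  1-1-1 → 1 (borrow)
  1-0-1 → 0
  0-0 → 0
  0-0 → 0
  0-1 → 1 (borrow)
  0-1-1 → 0 (borrow)
  0-1-1 → 0 (borrow)
  0-1-1 → 0 (borrow)
  1-0-1 → 0
  1-1 → 0
  0-0 → 0
  1-0 → 1
  1-0 → 1
  1-0 → 1
  1-0 → 1

0b11110000001000101011000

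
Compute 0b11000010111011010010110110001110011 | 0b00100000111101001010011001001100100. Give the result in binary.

OR bit by bit (1 where either bit is 1):
  11000010111011010010110110001110011
| 00100000111101001010011001001100100
= 11100010111111011010111111001110111

0b11100010111111011010111111001110111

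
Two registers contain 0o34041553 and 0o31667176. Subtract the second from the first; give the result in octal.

0o2152355

Subtract column by column in base 8:
  3-6 → 5 (borrow)
  5-7-1 → 5 (borrow)
  5-1-1 → 3
  1-7 → 2 (borrow)
  4-6-1 → 5 (borrow)
  0-6-1 → 1 (borrow)
  4-1-1 → 2
  3-3 → 0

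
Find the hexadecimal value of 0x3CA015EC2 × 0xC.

Multiply each base-16 digit by 12, carrying:
  2×12 = 24 → write 8 carry 1
  C×12+1 = 145 → write 1 carry 9
  E×12+9 = 177 → write 1 carry 11
  5×12+11 = 71 → write 7 carry 4
  1×12+4 = 16 → write 0 carry 1
  0×12+1 = 1 → write 1
  A×12 = 120 → write 8 carry 7
  C×12+7 = 151 → write 7 carry 9
  3×12+9 = 45 → write D carry 2
  remaining carry: 2

0x2D78107118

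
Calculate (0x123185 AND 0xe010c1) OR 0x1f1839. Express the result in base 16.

0x123185 AND 0xe010c1 = 0x001081.
Then OR with 0x1f1839.

0x1f18b9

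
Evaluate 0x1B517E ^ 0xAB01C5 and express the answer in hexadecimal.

XOR each hex digit independently (no carries):
  1^A=B, B^B=0, 5^0=5, 1^1=0, 7^C=B, E^5=B

0xB050BB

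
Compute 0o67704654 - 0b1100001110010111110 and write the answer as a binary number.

0b110110010110110011101110

0o67704654 = 0b110111111000100110101100 in binary.
Subtract column by column in base 2:
  0-0 → 0
  0-1 → 1 (borrow)
  1-1-1 → 1 (borrow)
  1-1-1 → 1 (borrow)
  0-1-1 → 0 (borrow)
  1-1-1 → 1 (borrow)
  0-0-1 → 1 (borrow)
  1-1-1 → 1 (borrow)
  1-0-1 → 0
  0-0 → 0
  0-1 → 1 (borrow)
  1-1-1 → 1 (borrow)
  0-1-1 → 0 (borrow)
  0-0-1 → 1 (borrow)
  0-0-1 → 1 (borrow)
  1-0-1 → 0
  1-0 → 1
  1-1 → 0
  1-1 → 0
  1-0 → 1
  1-0 → 1
  0-0 → 0
  1-0 → 1
  1-0 → 1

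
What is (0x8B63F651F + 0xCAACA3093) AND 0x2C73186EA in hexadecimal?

0x410184A2

Add column by column in base 16, right to left:
  F+3 = 2 carry 1
  1+9+1 = B
  5+0 = 5
  6+3 = 9
  F+A = 9 carry 1
  3+C+1 = 0 carry 1
  6+A+1 = 1 carry 1
  B+A+1 = 6 carry 1
  8+C+1 = 5 carry 1
  final carry 1
Sum = 0x15610995B2; now AND with 0x2C73186EA:
  1&0=0, 5&2=0, 6&C=4, 1&7=1, 0&3=0, 9&1=1, 9&8=8, 5&6=4, B&E=A, 2&A=2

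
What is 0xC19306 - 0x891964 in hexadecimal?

Subtract column by column in base 16:
  6-4 → 2
  0-6 → A (borrow)
  3-9-1 → 9 (borrow)
  9-1-1 → 7
  1-9 → 8 (borrow)
  C-8-1 → 3

0x3879A2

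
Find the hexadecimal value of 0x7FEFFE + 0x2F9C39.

Add column by column in base 16, right to left:
  E+9 = 7 carry 1
  F+3+1 = 3 carry 1
  F+C+1 = C carry 1
  E+9+1 = 8 carry 1
  F+F+1 = F carry 1
  7+2+1 = A

0xAF8C37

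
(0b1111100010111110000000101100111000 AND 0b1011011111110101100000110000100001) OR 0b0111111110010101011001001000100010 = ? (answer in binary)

0b1111100010111110000000101100111000 AND 0b1011011111110101100000110000100001 = 0b1011000010110100000000100000100000.
Then OR with 0b0111111110010101011001001000100010.

0b1111111110110101011001101000100010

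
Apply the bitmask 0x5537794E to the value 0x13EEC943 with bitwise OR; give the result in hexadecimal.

OR each hex digit independently (no carries):
  1|5=5, 3|5=7, E|3=F, E|7=F, C|7=F, 9|9=9, 4|4=4, 3|E=F

0x57FFF94F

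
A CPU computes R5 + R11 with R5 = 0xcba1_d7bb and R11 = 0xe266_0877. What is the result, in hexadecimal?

0x1ae07e032

Add column by column in base 16, right to left:
  b+7 = 2 carry 1
  b+7+1 = 3 carry 1
  7+8+1 = 0 carry 1
  d+0+1 = e
  1+6 = 7
  a+6 = 0 carry 1
  b+2+1 = e
  c+e = a carry 1
  final carry 1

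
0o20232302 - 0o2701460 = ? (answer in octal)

0o15330622

Subtract column by column in base 8:
  2-0 → 2
  0-6 → 2 (borrow)
  3-4-1 → 6 (borrow)
  2-1-1 → 0
  3-0 → 3
  2-7 → 3 (borrow)
  0-2-1 → 5 (borrow)
  2-0-1 → 1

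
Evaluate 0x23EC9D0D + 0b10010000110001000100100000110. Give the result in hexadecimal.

0x36052613

0b10010000110001000100100000110 = 0x12188906 in hexadecimal.
Add column by column in base 16, right to left:
  D+6 = 3 carry 1
  0+0+1 = 1
  D+9 = 6 carry 1
  9+8+1 = 2 carry 1
  C+8+1 = 5 carry 1
  E+1+1 = 0 carry 1
  3+2+1 = 6
  2+1 = 3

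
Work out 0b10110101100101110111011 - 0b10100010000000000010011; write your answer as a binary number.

Subtract column by column in base 2:
  1-1 → 0
  1-1 → 0
  0-0 → 0
  1-0 → 1
  1-1 → 0
  1-0 → 1
  0-0 → 0
  1-0 → 1
  1-0 → 1
  1-0 → 1
  0-0 → 0
  1-0 → 1
  0-0 → 0
  0-0 → 0
  1-0 → 1
  1-0 → 1
  0-1 → 1 (borrow)
  1-0-1 → 0
  0-0 → 0
  1-0 → 1
  1-1 → 0
  0-0 → 0
  1-1 → 0

0b10011100101110101000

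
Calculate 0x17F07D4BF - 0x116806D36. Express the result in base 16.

0x68876789

Subtract column by column in base 16:
  F-6 → 9
  B-3 → 8
  4-D → 7 (borrow)
  D-6-1 → 6
  7-0 → 7
  0-8 → 8 (borrow)
  F-6-1 → 8
  7-1 → 6
  1-1 → 0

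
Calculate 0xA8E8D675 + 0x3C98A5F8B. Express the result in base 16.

Add column by column in base 16, right to left:
  5+B = 0 carry 1
  7+8+1 = 0 carry 1
  6+F+1 = 6 carry 1
  D+5+1 = 3 carry 1
  8+A+1 = 3 carry 1
  E+8+1 = 7 carry 1
  8+9+1 = 2 carry 1
  A+C+1 = 7 carry 1
  0+3+1 = 4

0x472733600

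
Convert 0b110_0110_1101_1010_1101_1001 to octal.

Group the bits in threes: 011 001 101 101 101 011 011 001 → 31555331.

0o31555331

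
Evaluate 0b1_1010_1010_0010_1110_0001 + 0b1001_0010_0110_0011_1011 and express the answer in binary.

0b1000111100100100011100

Add column by column in base 2, right to left:
  1+1 = 0 carry 1
  0+1+1 = 0 carry 1
  0+0+1 = 1
  0+1 = 1
  0+1 = 1
  1+1 = 0 carry 1
  1+0+1 = 0 carry 1
  1+0+1 = 0 carry 1
  0+0+1 = 1
  1+1 = 0 carry 1
  0+1+1 = 0 carry 1
  0+0+1 = 1
  0+0 = 0
  1+1 = 0 carry 1
  0+0+1 = 1
  1+0 = 1
  0+1 = 1
  1+0 = 1
  0+0 = 0
  1+1 = 0 carry 1
  1+0+1 = 0 carry 1
  final carry 1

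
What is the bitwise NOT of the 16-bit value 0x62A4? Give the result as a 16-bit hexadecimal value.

Each hex digit d becomes F−d:
  6→9, 2→D, A→5, 4→B

0x9D5B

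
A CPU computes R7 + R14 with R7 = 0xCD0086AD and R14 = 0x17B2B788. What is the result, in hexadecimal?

Add column by column in base 16, right to left:
  D+8 = 5 carry 1
  A+8+1 = 3 carry 1
  6+7+1 = E
  8+B = 3 carry 1
  0+2+1 = 3
  0+B = B
  D+7 = 4 carry 1
  C+1+1 = E

0xE4B33E35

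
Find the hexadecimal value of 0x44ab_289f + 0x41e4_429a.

0x868f6b39

Add column by column in base 16, right to left:
  f+a = 9 carry 1
  9+9+1 = 3 carry 1
  8+2+1 = b
  2+4 = 6
  b+4 = f
  a+e = 8 carry 1
  4+1+1 = 6
  4+4 = 8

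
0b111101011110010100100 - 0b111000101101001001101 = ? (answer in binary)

Subtract column by column in base 2:
  0-1 → 1 (borrow)
  0-0-1 → 1 (borrow)
  1-1-1 → 1 (borrow)
  0-1-1 → 0 (borrow)
  0-0-1 → 1 (borrow)
  1-0-1 → 0
  0-1 → 1 (borrow)
  1-0-1 → 0
  0-0 → 0
  0-1 → 1 (borrow)
  1-0-1 → 0
  1-1 → 0
  1-1 → 0
  1-0 → 1
  0-1 → 1 (borrow)
  1-0-1 → 0
  0-0 → 0
  1-0 → 1
  1-1 → 0
  1-1 → 0
  1-1 → 0

0b100110001001010111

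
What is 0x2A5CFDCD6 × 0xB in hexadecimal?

Multiply each base-16 digit by 11, carrying:
  6×11 = 66 → write 2 carry 4
  D×11+4 = 147 → write 3 carry 9
  C×11+9 = 141 → write D carry 8
  D×11+8 = 151 → write 7 carry 9
  F×11+9 = 174 → write E carry 10
  C×11+10 = 142 → write E carry 8
  5×11+8 = 63 → write F carry 3
  A×11+3 = 113 → write 1 carry 7
  2×11+7 = 29 → write D carry 1
  remaining carry: 1

0x1D1FEE7D32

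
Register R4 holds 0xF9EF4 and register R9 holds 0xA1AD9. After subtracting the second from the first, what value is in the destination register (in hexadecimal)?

Subtract column by column in base 16:
  4-9 → B (borrow)
  F-D-1 → 1
  E-A → 4
  9-1 → 8
  F-A → 5

0x5841B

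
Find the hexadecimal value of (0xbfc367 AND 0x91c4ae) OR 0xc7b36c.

0xd7f36e

0xbfc367 AND 0x91c4ae = 0x91c026.
Then OR with 0xc7b36c.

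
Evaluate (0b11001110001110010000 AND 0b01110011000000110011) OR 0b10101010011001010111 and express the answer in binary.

0b11001110001110010000 AND 0b01110011000000110011 = 0b01000010000000010000.
Then OR with 0b10101010011001010111.

0b11101010011001010111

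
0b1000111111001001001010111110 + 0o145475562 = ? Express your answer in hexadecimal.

0xA930E30

0b1000111111001001001010111110 = 0x8FC92BE in hexadecimal.
0o145475562 = 0x1967B72 in hexadecimal.
Add column by column in base 16, right to left:
  E+2 = 0 carry 1
  B+7+1 = 3 carry 1
  2+B+1 = E
  9+7 = 0 carry 1
  C+6+1 = 3 carry 1
  F+9+1 = 9 carry 1
  8+1+1 = A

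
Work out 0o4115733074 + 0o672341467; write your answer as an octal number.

Add column by column in base 8, right to left:
  4+7 = 3 carry 1
  7+6+1 = 6 carry 1
  0+4+1 = 5
  3+1 = 4
  3+4 = 7
  7+3 = 2 carry 1
  5+2+1 = 0 carry 1
  1+7+1 = 1 carry 1
  1+6+1 = 0 carry 1
  4+0+1 = 5

0o5010274563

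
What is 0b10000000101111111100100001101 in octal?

Group the bits in threes: 010 000 000 101 111 111 100 100 001 101 → 2005774415.

0o2005774415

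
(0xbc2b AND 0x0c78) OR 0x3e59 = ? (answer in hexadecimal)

0x3e79

0xbc2b AND 0x0c78 = 0x0c28.
Then OR with 0x3e59.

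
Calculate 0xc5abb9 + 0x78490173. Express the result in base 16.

0x790ead2c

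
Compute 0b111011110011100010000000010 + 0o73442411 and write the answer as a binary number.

0b1000011010000000100100001011

0o73442411 = 0b111011100100010100001001 in binary.
Add column by column in base 2, right to left:
  0+1 = 1
  1+0 = 1
  0+0 = 0
  0+1 = 1
  0+0 = 0
  0+0 = 0
  0+0 = 0
  0+0 = 0
  0+1 = 1
  0+0 = 0
  1+1 = 0 carry 1
  0+0+1 = 1
  0+0 = 0
  0+0 = 0
  1+1 = 0 carry 1
  1+0+1 = 0 carry 1
  1+0+1 = 0 carry 1
  0+1+1 = 0 carry 1
  0+1+1 = 0 carry 1
  1+1+1 = 1 carry 1
  1+0+1 = 0 carry 1
  1+1+1 = 1 carry 1
  1+1+1 = 1 carry 1
  0+1+1 = 0 carry 1
  1+0+1 = 0 carry 1
  1+0+1 = 0 carry 1
  1+0+1 = 0 carry 1
  final carry 1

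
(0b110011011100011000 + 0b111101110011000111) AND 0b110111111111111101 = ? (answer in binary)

Add column by column in base 2, right to left:
  0+1 = 1
  0+1 = 1
  0+1 = 1
  1+0 = 1
  1+0 = 1
  0+0 = 0
  0+1 = 1
  0+1 = 1
  1+0 = 1
  1+0 = 1
  1+1 = 0 carry 1
  0+1+1 = 0 carry 1
  1+1+1 = 1 carry 1
  1+0+1 = 0 carry 1
  0+1+1 = 0 carry 1
  0+1+1 = 0 carry 1
  1+1+1 = 1 carry 1
  1+1+1 = 1 carry 1
  final carry 1
Sum = 0b1110001001111011111; now AND with 0b110111111111111101:
  1110001001111011111
& 0110111111111111101
= 0110001001111011101

0b110001001111011101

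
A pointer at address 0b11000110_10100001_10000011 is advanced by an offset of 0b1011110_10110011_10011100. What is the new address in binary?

0b1001001010101010100011111

Add column by column in base 2, right to left:
  1+0 = 1
  1+0 = 1
  0+1 = 1
  0+1 = 1
  0+1 = 1
  0+0 = 0
  0+0 = 0
  1+1 = 0 carry 1
  1+1+1 = 1 carry 1
  0+1+1 = 0 carry 1
  0+0+1 = 1
  0+0 = 0
  0+1 = 1
  1+1 = 0 carry 1
  0+0+1 = 1
  1+1 = 0 carry 1
  0+0+1 = 1
  1+1 = 0 carry 1
  1+1+1 = 1 carry 1
  0+1+1 = 0 carry 1
  0+1+1 = 0 carry 1
  0+0+1 = 1
  1+1 = 0 carry 1
  1+0+1 = 0 carry 1
  final carry 1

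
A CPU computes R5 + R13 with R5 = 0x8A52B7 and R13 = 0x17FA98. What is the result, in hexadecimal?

0xA24D4F

Add column by column in base 16, right to left:
  7+8 = F
  B+9 = 4 carry 1
  2+A+1 = D
  5+F = 4 carry 1
  A+7+1 = 2 carry 1
  8+1+1 = A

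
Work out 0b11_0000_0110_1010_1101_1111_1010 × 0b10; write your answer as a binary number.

Multiply each base-2 digit by 2, carrying:
  0×2 = 0 → write 0
  1×2 = 2 → write 0 carry 1
  0×2+1 = 1 → write 1
  1×2 = 2 → write 0 carry 1
  1×2+1 = 3 → write 1 carry 1
  1×2+1 = 3 → write 1 carry 1
  1×2+1 = 3 → write 1 carry 1
  1×2+1 = 3 → write 1 carry 1
  1×2+1 = 3 → write 1 carry 1
  0×2+1 = 1 → write 1
  1×2 = 2 → write 0 carry 1
  1×2+1 = 3 → write 1 carry 1
  0×2+1 = 1 → write 1
  1×2 = 2 → write 0 carry 1
  0×2+1 = 1 → write 1
  1×2 = 2 → write 0 carry 1
  0×2+1 = 1 → write 1
  1×2 = 2 → write 0 carry 1
  1×2+1 = 3 → write 1 carry 1
  0×2+1 = 1 → write 1
  0×2 = 0 → write 0
  0×2 = 0 → write 0
  0×2 = 0 → write 0
  0×2 = 0 → write 0
  1×2 = 2 → write 0 carry 1
  1×2+1 = 3 → write 1 carry 1
  remaining carry: 1

0b110000011010101101111110100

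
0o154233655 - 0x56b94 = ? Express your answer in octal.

0x56b94 = 0o1265624 in octal.
Subtract column by column in base 8:
  5-4 → 1
  5-2 → 3
  6-6 → 0
  3-5 → 6 (borrow)
  3-6-1 → 4 (borrow)
  2-2-1 → 7 (borrow)
  4-1-1 → 2
  5-0 → 5
  1-0 → 1

0o152746031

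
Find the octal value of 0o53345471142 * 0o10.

Multiply each base-8 digit by 8, carrying:
  2×8 = 16 → write 0 carry 2
  4×8+2 = 34 → write 2 carry 4
  1×8+4 = 12 → write 4 carry 1
  1×8+1 = 9 → write 1 carry 1
  7×8+1 = 57 → write 1 carry 7
  4×8+7 = 39 → write 7 carry 4
  5×8+4 = 44 → write 4 carry 5
  4×8+5 = 37 → write 5 carry 4
  3×8+4 = 28 → write 4 carry 3
  3×8+3 = 27 → write 3 carry 3
  5×8+3 = 43 → write 3 carry 5
  remaining carry: 5

0o533454711420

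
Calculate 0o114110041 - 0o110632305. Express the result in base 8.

0o3255534

Subtract column by column in base 8:
  1-5 → 4 (borrow)
  4-0-1 → 3
  0-3 → 5 (borrow)
  0-2-1 → 5 (borrow)
  1-3-1 → 5 (borrow)
  1-6-1 → 2 (borrow)
  4-0-1 → 3
  1-1 → 0
  1-1 → 0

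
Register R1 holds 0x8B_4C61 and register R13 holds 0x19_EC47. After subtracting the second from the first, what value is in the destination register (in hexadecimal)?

Subtract column by column in base 16:
  1-7 → A (borrow)
  6-4-1 → 1
  C-C → 0
  4-E → 6 (borrow)
  B-9-1 → 1
  8-1 → 7

0x71601A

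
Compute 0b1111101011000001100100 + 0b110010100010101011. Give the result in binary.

0b10000011101100100001111

Add column by column in base 2, right to left:
  0+1 = 1
  0+1 = 1
  1+0 = 1
  0+1 = 1
  0+0 = 0
  1+1 = 0 carry 1
  1+0+1 = 0 carry 1
  0+1+1 = 0 carry 1
  0+0+1 = 1
  0+0 = 0
  0+0 = 0
  0+1 = 1
  1+0 = 1
  1+1 = 0 carry 1
  0+0+1 = 1
  1+0 = 1
  0+1 = 1
  1+1 = 0 carry 1
  1+0+1 = 0 carry 1
  1+0+1 = 0 carry 1
  1+0+1 = 0 carry 1
  1+0+1 = 0 carry 1
  final carry 1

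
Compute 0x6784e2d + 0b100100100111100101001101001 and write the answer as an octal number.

0o1303014226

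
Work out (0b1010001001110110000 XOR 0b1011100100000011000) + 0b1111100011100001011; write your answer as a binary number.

0b10001010001010110011

First 0b1010001001110110000 XOR 0b1011100100000011000 = 0b0001101101110101000.
Add column by column in base 2, right to left:
  0+1 = 1
  0+1 = 1
  0+0 = 0
  1+1 = 0 carry 1
  0+0+1 = 1
  1+0 = 1
  0+0 = 0
  1+0 = 1
  1+1 = 0 carry 1
  1+1+1 = 1 carry 1
  0+1+1 = 0 carry 1
  1+0+1 = 0 carry 1
  1+0+1 = 0 carry 1
  0+0+1 = 1
  1+1 = 0 carry 1
  1+1+1 = 1 carry 1
  0+1+1 = 0 carry 1
  0+1+1 = 0 carry 1
  0+1+1 = 0 carry 1
  final carry 1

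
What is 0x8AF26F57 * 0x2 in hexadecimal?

0x115E4DEAE

Multiply each base-16 digit by 2, carrying:
  7×2 = 14 → write E
  5×2 = 10 → write A
  F×2 = 30 → write E carry 1
  6×2+1 = 13 → write D
  2×2 = 4 → write 4
  F×2 = 30 → write E carry 1
  A×2+1 = 21 → write 5 carry 1
  8×2+1 = 17 → write 1 carry 1
  remaining carry: 1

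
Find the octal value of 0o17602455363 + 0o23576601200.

0o43401256563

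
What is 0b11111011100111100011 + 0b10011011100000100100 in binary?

Add column by column in base 2, right to left:
  1+0 = 1
  1+0 = 1
  0+1 = 1
  0+0 = 0
  0+0 = 0
  1+1 = 0 carry 1
  1+0+1 = 0 carry 1
  1+0+1 = 0 carry 1
  1+0+1 = 0 carry 1
  0+0+1 = 1
  0+0 = 0
  1+1 = 0 carry 1
  1+1+1 = 1 carry 1
  1+1+1 = 1 carry 1
  0+0+1 = 1
  1+1 = 0 carry 1
  1+1+1 = 1 carry 1
  1+0+1 = 0 carry 1
  1+0+1 = 0 carry 1
  1+1+1 = 1 carry 1
  final carry 1

0b110010111001000000111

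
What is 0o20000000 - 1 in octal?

The trailing 7 digits are 0, so subtracting 1 borrows through: they become 7 and the next digit up decrements.

0o17777777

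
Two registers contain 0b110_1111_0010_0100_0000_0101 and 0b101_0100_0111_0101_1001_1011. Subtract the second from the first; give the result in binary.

Subtract column by column in base 2:
  1-1 → 0
  0-1 → 1 (borrow)
  1-0-1 → 0
  0-1 → 1 (borrow)
  0-1-1 → 0 (borrow)
  0-0-1 → 1 (borrow)
  0-0-1 → 1 (borrow)
  0-1-1 → 0 (borrow)
  0-1-1 → 0 (borrow)
  0-0-1 → 1 (borrow)
  1-1-1 → 1 (borrow)
  0-0-1 → 1 (borrow)
  0-1-1 → 0 (borrow)
  1-1-1 → 1 (borrow)
  0-1-1 → 0 (borrow)
  0-0-1 → 1 (borrow)
  1-0-1 → 0
  1-0 → 1
  1-1 → 0
  1-0 → 1
  0-1 → 1 (borrow)
  1-0-1 → 0
  1-1 → 0

0b110101010111001101010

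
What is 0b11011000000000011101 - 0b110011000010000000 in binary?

0b10100100111110011101

Subtract column by column in base 2:
  1-0 → 1
  0-0 → 0
  1-0 → 1
  1-0 → 1
  1-0 → 1
  0-0 → 0
  0-0 → 0
  0-1 → 1 (borrow)
  0-0-1 → 1 (borrow)
  0-0-1 → 1 (borrow)
  0-0-1 → 1 (borrow)
  0-0-1 → 1 (borrow)
  0-1-1 → 0 (borrow)
  0-1-1 → 0 (borrow)
  0-0-1 → 1 (borrow)
  1-0-1 → 0
  1-1 → 0
  0-1 → 1 (borrow)
  1-0-1 → 0
  1-0 → 1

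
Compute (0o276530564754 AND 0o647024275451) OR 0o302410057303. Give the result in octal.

0o346430077753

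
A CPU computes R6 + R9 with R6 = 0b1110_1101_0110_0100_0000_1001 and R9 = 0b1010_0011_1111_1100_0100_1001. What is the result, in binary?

0b1100100010110000001010010

Add column by column in base 2, right to left:
  1+1 = 0 carry 1
  0+0+1 = 1
  0+0 = 0
  1+1 = 0 carry 1
  0+0+1 = 1
  0+0 = 0
  0+1 = 1
  0+0 = 0
  0+0 = 0
  0+0 = 0
  1+1 = 0 carry 1
  0+1+1 = 0 carry 1
  0+1+1 = 0 carry 1
  1+1+1 = 1 carry 1
  1+1+1 = 1 carry 1
  0+1+1 = 0 carry 1
  1+1+1 = 1 carry 1
  0+1+1 = 0 carry 1
  1+0+1 = 0 carry 1
  1+0+1 = 0 carry 1
  0+0+1 = 1
  1+1 = 0 carry 1
  1+0+1 = 0 carry 1
  1+1+1 = 1 carry 1
  final carry 1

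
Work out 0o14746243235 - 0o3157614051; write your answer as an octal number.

Subtract column by column in base 8:
  5-1 → 4
  3-5 → 6 (borrow)
  2-0-1 → 1
  3-4 → 7 (borrow)
  4-1-1 → 2
  2-6 → 4 (borrow)
  6-7-1 → 6 (borrow)
  4-5-1 → 6 (borrow)
  7-1-1 → 5
  4-3 → 1
  1-0 → 1

0o11566427164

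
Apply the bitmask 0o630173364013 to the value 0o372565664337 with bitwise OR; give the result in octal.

OR each oct digit independently (no carries):
  3|6=7, 7|3=7, 2|0=2, 5|1=5, 6|7=7, 5|3=7, 6|3=7, 6|6=6, 4|4=4, 3|0=3, 3|1=3, 7|3=7

0o772577764337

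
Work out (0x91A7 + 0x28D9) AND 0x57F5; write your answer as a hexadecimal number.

0x1280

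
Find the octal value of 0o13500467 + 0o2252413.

0o15753102

Add column by column in base 8, right to left:
  7+3 = 2 carry 1
  6+1+1 = 0 carry 1
  4+4+1 = 1 carry 1
  0+2+1 = 3
  0+5 = 5
  5+2 = 7
  3+2 = 5
  1+0 = 1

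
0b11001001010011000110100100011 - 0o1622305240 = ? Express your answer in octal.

0o1270001203

0b11001001010011000110100100011 = 0o3112306443 in octal.
Subtract column by column in base 8:
  3-0 → 3
  4-4 → 0
  4-2 → 2
  6-5 → 1
  0-0 → 0
  3-3 → 0
  2-2 → 0
  1-2 → 7 (borrow)
  1-6-1 → 2 (borrow)
  3-1-1 → 1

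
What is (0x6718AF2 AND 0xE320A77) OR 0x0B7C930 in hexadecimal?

0x6B7CB72

0x6718AF2 AND 0xE320A77 = 0x6300A72.
Then OR with 0x0B7C930.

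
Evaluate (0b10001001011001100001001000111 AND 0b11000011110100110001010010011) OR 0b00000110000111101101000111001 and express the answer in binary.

0b10001001011001100001001000111 AND 0b11000011110100110001010010011 = 0b10000001010000100001000000011.
Then OR with 0b00000110000111101101000111001.

0b10000111010111101101000111011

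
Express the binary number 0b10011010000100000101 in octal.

Group the bits in threes: 010 011 010 000 100 000 101 → 2320405.

0o2320405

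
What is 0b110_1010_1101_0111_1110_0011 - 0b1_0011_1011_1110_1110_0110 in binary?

0b10101110001100011111101

Subtract column by column in base 2:
  1-0 → 1
  1-1 → 0
  0-1 → 1 (borrow)
  0-0-1 → 1 (borrow)
  0-0-1 → 1 (borrow)
  1-1-1 → 1 (borrow)
  1-1-1 → 1 (borrow)
  1-1-1 → 1 (borrow)
  1-0-1 → 0
  1-1 → 0
  1-1 → 0
  0-1 → 1 (borrow)
  1-1-1 → 1 (borrow)
  0-1-1 → 0 (borrow)
  1-0-1 → 0
  1-1 → 0
  0-1 → 1 (borrow)
  1-1-1 → 1 (borrow)
  0-0-1 → 1 (borrow)
  1-0-1 → 0
  0-1 → 1 (borrow)
  1-0-1 → 0
  1-0 → 1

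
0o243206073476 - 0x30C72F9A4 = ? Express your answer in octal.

0o101551276632

0x30C72F9A4 = 0o141434574644 in octal.
Subtract column by column in base 8:
  6-4 → 2
  7-4 → 3
  4-6 → 6 (borrow)
  3-4-1 → 6 (borrow)
  7-7-1 → 7 (borrow)
  0-5-1 → 2 (borrow)
  6-4-1 → 1
  0-3 → 5 (borrow)
  2-4-1 → 5 (borrow)
  3-1-1 → 1
  4-4 → 0
  2-1 → 1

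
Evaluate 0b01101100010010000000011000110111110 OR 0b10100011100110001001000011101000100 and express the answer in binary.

OR bit by bit (1 where either bit is 1):
  01101100010010000000011000110111110
| 10100011100110001001000011101000100
= 11101111110110001001011011111111110

0b11101111110110001001011011111111110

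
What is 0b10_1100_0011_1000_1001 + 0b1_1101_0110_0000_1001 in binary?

0b1001001100110010010

Add column by column in base 2, right to left:
  1+1 = 0 carry 1
  0+0+1 = 1
  0+0 = 0
  1+1 = 0 carry 1
  0+0+1 = 1
  0+0 = 0
  0+0 = 0
  1+0 = 1
  1+0 = 1
  1+1 = 0 carry 1
  0+1+1 = 0 carry 1
  0+0+1 = 1
  0+1 = 1
  0+0 = 0
  1+1 = 0 carry 1
  1+1+1 = 1 carry 1
  0+1+1 = 0 carry 1
  1+0+1 = 0 carry 1
  final carry 1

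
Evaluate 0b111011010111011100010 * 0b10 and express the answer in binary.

Multiply each base-2 digit by 2, carrying:
  0×2 = 0 → write 0
  1×2 = 2 → write 0 carry 1
  0×2+1 = 1 → write 1
  0×2 = 0 → write 0
  0×2 = 0 → write 0
  1×2 = 2 → write 0 carry 1
  1×2+1 = 3 → write 1 carry 1
  1×2+1 = 3 → write 1 carry 1
  0×2+1 = 1 → write 1
  1×2 = 2 → write 0 carry 1
  1×2+1 = 3 → write 1 carry 1
  1×2+1 = 3 → write 1 carry 1
  0×2+1 = 1 → write 1
  1×2 = 2 → write 0 carry 1
  0×2+1 = 1 → write 1
  1×2 = 2 → write 0 carry 1
  1×2+1 = 3 → write 1 carry 1
  0×2+1 = 1 → write 1
  1×2 = 2 → write 0 carry 1
  1×2+1 = 3 → write 1 carry 1
  1×2+1 = 3 → write 1 carry 1
  remaining carry: 1

0b1110110101110111000100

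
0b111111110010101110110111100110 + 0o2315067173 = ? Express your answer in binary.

0b1010010111111110101110001100001

0o2315067173 = 0b10011001101000110111001111011 in binary.
Add column by column in base 2, right to left:
  0+1 = 1
  1+1 = 0 carry 1
  1+0+1 = 0 carry 1
  0+1+1 = 0 carry 1
  0+1+1 = 0 carry 1
  1+1+1 = 1 carry 1
  1+1+1 = 1 carry 1
  1+0+1 = 0 carry 1
  1+0+1 = 0 carry 1
  0+1+1 = 0 carry 1
  1+1+1 = 1 carry 1
  1+1+1 = 1 carry 1
  0+0+1 = 1
  1+1 = 0 carry 1
  1+1+1 = 1 carry 1
  1+0+1 = 0 carry 1
  0+0+1 = 1
  1+0 = 1
  0+1 = 1
  1+0 = 1
  0+1 = 1
  0+1 = 1
  1+0 = 1
  1+0 = 1
  1+1 = 0 carry 1
  1+1+1 = 1 carry 1
  1+0+1 = 0 carry 1
  1+0+1 = 0 carry 1
  1+1+1 = 1 carry 1
  1+0+1 = 0 carry 1
  final carry 1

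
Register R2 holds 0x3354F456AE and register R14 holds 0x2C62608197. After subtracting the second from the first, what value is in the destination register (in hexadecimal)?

Subtract column by column in base 16:
  E-7 → 7
  A-9 → 1
  6-1 → 5
  5-8 → D (borrow)
  4-0-1 → 3
  F-6 → 9
  4-2 → 2
  5-6 → F (borrow)
  3-C-1 → 6 (borrow)
  3-2-1 → 0

0x6F293D517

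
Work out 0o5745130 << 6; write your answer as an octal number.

0o574513000

Shifting left by 6 bits = 2 oct digits: append 2 zeros.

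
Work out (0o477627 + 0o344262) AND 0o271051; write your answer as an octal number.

0o40011

Add column by column in base 8, right to left:
  7+2 = 1 carry 1
  2+6+1 = 1 carry 1
  6+2+1 = 1 carry 1
  7+4+1 = 4 carry 1
  7+4+1 = 4 carry 1
  4+3+1 = 0 carry 1
  final carry 1
Sum = 0o1044111; now AND with 0o271051:
  1&0=0, 0&2=0, 4&7=4, 4&1=0, 1&0=0, 1&5=1, 1&1=1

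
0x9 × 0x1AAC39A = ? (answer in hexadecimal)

0xF00E06A

Multiply each base-16 digit by 9, carrying:
  A×9 = 90 → write A carry 5
  9×9+5 = 86 → write 6 carry 5
  3×9+5 = 32 → write 0 carry 2
  C×9+2 = 110 → write E carry 6
  A×9+6 = 96 → write 0 carry 6
  A×9+6 = 96 → write 0 carry 6
  1×9+6 = 15 → write F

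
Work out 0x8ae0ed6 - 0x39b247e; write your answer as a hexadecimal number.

0x512ea58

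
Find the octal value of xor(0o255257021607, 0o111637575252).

0o344460554455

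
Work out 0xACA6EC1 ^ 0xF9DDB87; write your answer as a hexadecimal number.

0x557B546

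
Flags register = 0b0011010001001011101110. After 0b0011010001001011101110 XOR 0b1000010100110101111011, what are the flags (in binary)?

XOR bit by bit (1 where the bits differ):
  0011010001001011101110
^ 1000010100110101111011
= 1011000101111110010101

0b1011000101111110010101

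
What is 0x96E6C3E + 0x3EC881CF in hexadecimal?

0x4836EE0D

Add column by column in base 16, right to left:
  E+F = D carry 1
  3+C+1 = 0 carry 1
  C+1+1 = E
  6+8 = E
  E+8 = 6 carry 1
  6+C+1 = 3 carry 1
  9+E+1 = 8 carry 1
  0+3+1 = 4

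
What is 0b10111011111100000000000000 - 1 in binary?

The trailing 14 digits are 0, so subtracting 1 borrows through: they become 1 and the next digit up decrements.

0b10111011111011111111111111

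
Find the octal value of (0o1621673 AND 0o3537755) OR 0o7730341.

0o7731751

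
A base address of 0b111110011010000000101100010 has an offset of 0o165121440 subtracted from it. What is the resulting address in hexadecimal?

0b111110011010000000101100010 = 0x7cd0162 in hexadecimal.
0o165121440 = 0x1d4a320 in hexadecimal.
Subtract column by column in base 16:
  2-0 → 2
  6-2 → 4
  1-3 → e (borrow)
  0-a-1 → 5 (borrow)
  d-4-1 → 8
  c-d → f (borrow)
  7-1-1 → 5

0x5f85e42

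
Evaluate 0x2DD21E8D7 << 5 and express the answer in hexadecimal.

5 bits is not a whole number of base-16 digits; in binary: 1011011101001000011110100011010111 << 5 = 101101110100100001111010001101011100000.

0x5BA43D1AE0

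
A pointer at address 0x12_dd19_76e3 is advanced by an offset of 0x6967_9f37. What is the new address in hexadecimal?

Add column by column in base 16, right to left:
  3+7 = a
  e+3 = 1 carry 1
  6+f+1 = 6 carry 1
  7+9+1 = 1 carry 1
  9+7+1 = 1 carry 1
  1+6+1 = 8
  d+9 = 6 carry 1
  d+6+1 = 4 carry 1
  2+0+1 = 3
  1+0 = 1

0x134681161a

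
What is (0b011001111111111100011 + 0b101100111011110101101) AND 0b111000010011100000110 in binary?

0b10011100000000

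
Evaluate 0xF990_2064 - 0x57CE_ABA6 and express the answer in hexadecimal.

0xA1C174BE

Subtract column by column in base 16:
  4-6 → E (borrow)
  6-A-1 → B (borrow)
  0-B-1 → 4 (borrow)
  2-A-1 → 7 (borrow)
  0-E-1 → 1 (borrow)
  9-C-1 → C (borrow)
  9-7-1 → 1
  F-5 → A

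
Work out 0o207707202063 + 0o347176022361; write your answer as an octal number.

0o557105224444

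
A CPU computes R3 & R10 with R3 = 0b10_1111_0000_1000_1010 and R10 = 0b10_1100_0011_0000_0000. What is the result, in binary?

0b101100000000000000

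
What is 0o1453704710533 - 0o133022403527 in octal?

0o1320662305004

Subtract column by column in base 8:
  3-7 → 4 (borrow)
  3-2-1 → 0
  5-5 → 0
  0-3 → 5 (borrow)
  1-0-1 → 0
  7-4 → 3
  4-2 → 2
  0-2 → 6 (borrow)
  7-0-1 → 6
  3-3 → 0
  5-3 → 2
  4-1 → 3
  1-0 → 1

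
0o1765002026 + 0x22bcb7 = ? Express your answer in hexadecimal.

0xff6c0cd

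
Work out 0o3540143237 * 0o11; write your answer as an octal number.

Multiply each base-8 digit by 9, carrying:
  7×9 = 63 → write 7 carry 7
  3×9+7 = 34 → write 2 carry 4
  2×9+4 = 22 → write 6 carry 2
  3×9+2 = 29 → write 5 carry 3
  4×9+3 = 39 → write 7 carry 4
  1×9+4 = 13 → write 5 carry 1
  0×9+1 = 1 → write 1
  4×9 = 36 → write 4 carry 4
  5×9+4 = 49 → write 1 carry 6
  3×9+6 = 33 → write 1 carry 4
  remaining carry: 4

0o41141575627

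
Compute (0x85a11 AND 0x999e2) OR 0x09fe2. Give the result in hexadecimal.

0x85a11 AND 0x999e2 = 0x81800.
Then OR with 0x09fe2.

0x89fe2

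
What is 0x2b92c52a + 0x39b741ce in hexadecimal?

0x654a06f8

Add column by column in base 16, right to left:
  a+e = 8 carry 1
  2+c+1 = f
  5+1 = 6
  c+4 = 0 carry 1
  2+7+1 = a
  9+b = 4 carry 1
  b+9+1 = 5 carry 1
  2+3+1 = 6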